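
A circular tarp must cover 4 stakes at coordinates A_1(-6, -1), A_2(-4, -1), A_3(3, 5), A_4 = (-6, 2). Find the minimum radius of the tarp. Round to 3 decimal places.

5.408

By Welzl's lemma the MEC is supported by two points (diametrically opposite) or three points (on a circumcircle).
The farthest pair is A_1–A_3 with squared distance 117. The circle on this segment as diameter has centre (-1.5, 2) and r² = 117/4 = 29.25.
Check A_2: distance² to centre = 15.25 ≤ 29.25, so it lies inside.
All remaining points lie in this disk, and no smaller disk contains both endpoints, so this is the minimum enclosing circle.
r = √(29.25) ≈ 5.408.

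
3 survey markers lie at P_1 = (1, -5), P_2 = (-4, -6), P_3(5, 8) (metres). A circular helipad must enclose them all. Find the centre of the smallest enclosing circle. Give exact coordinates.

(0.5, 1)

Side lengths²: P_1P_2² = 26, P_1P_3² = 185, P_2P_3² = 277.
Since P_2P_3² = 277 ≥ 185 + 26 = 211, the angle opposite P_2P_3 is not acute, so the smallest enclosing circle has P_2P_3 as diameter.
Centre = midpoint of P_2P_3 = (0.5, 1), r² = 277/4 = 69.25.
Centre = (0.5, 1).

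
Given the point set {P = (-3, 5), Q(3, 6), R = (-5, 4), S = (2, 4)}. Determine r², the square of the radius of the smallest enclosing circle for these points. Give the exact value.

17

The farthest pair is Q–R with squared distance 68. The circle on this segment as diameter has centre (-1, 5) and r² = 68/4 = 17.
Check P: distance² to centre = 4 ≤ 17, so it lies inside.
All remaining points lie in this disk, and no smaller disk contains both endpoints, so this is the minimum enclosing circle.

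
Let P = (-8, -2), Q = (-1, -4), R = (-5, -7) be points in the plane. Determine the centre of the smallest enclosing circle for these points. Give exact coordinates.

Side lengths²: PQ² = 53, PR² = 34, QR² = 25.
Since PQ² = 53 < 34 + 25 = 59, the triangle is acute, so the smallest enclosing circle is the circumcircle.
Circumcentre = (-267/58, -195/58), r² = 22525/1682.
Centre = (-267/58, -195/58).

(-267/58, -195/58)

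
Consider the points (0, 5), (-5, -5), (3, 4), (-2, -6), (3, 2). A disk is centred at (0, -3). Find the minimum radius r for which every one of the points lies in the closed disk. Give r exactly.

The required radius is the distance from (0, -3) to the farthest point.
Squared distances: 64, 29, 58, 13, 34.
Maximum is 64, attained at (0, 5).
r = √64 = 8.

8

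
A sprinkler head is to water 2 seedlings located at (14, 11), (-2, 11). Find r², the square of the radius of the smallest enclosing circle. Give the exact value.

64

The smallest circle enclosing two points has them as diameter endpoints.
Centre = midpoint = (6, 11); r² = |(14, 11)−(-2, 11)|²/4 = 256/4 = 64.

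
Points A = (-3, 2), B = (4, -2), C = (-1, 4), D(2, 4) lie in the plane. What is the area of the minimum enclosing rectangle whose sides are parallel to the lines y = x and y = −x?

In coordinates u = x + y, v = x − y the rectangle is axis-aligned; the map (x,y)→(u,v) scales areas by 2.
u-values: -1, 2, 3, 6; range = 6 − (-1) = 7.
v-values: -5, 6, -5, -2; range = 6 − (-5) = 11.
Area = (7 × 11) / 2 = 38.5.

38.5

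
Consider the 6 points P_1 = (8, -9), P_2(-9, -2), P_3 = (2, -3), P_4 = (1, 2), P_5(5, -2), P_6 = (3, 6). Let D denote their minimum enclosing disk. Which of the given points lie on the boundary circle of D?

The minimum enclosing circle is determined by three boundary points: P_1, P_2, P_6.
Their circumcentre is (5/11, -35/11) with r² = 10985/121.
The farthest remaining point P_4 is at distance² 3285/121 ≤ 10985/121.
The points at distance exactly r from the centre are P_1, P_2, P_6 — 3 points.

P_1, P_2, P_6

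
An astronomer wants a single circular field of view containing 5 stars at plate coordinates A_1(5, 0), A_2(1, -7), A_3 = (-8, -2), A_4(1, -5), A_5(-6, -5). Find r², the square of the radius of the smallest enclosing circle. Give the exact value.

The minimum enclosing circle of a finite set is fixed by two of the points (as a diameter) or three (as a circumcircle).
The farthest pair is A_1–A_3 with squared distance 173. The circle on this segment as diameter has centre (-1.5, -1) and r² = 173/4 = 43.25.
Check A_2: distance² to centre = 42.25 ≤ 43.25, so it lies inside.
All remaining points lie in this disk, and no smaller disk contains both endpoints, so this is the minimum enclosing circle.

43.25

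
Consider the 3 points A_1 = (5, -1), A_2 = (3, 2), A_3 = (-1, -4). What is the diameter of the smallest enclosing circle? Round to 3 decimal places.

Side lengths²: A_1A_2² = 13, A_1A_3² = 45, A_2A_3² = 52.
Since A_2A_3² = 52 < 45 + 13 = 58, the triangle is acute, so the smallest enclosing circle is the circumcircle.
Circumcentre = (1.375, -1.25), r² = 13.203125.
Diameter = 2r = 2√(13.203125) ≈ 7.267.

7.267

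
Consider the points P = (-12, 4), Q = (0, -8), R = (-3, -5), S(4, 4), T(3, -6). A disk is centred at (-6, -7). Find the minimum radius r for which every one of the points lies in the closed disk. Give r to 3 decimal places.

14.866

The required radius is the distance from (-6, -7) to the farthest point.
Squared distances: 157, 37, 13, 221, 82.
Maximum is 221, attained at S.
r = √221 ≈ 14.866.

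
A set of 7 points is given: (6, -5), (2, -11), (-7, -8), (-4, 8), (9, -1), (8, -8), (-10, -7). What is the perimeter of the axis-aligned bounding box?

76

Width = max x − min x = 9 − (-10) = 19.
Height = max y − min y = 8 − (-11) = 19.
Perimeter = 2(19 + 19) = 76.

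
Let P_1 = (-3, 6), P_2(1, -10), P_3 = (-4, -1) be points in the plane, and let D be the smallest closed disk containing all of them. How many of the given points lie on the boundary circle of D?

2

Side lengths²: P_1P_2² = 272, P_1P_3² = 50, P_2P_3² = 106.
Since P_1P_2² = 272 ≥ 106 + 50 = 156, the angle opposite P_1P_2 is not acute, so the smallest enclosing circle has P_1P_2 as diameter.
Centre = midpoint of P_1P_2 = (-1, -2), r² = 272/4 = 68.
The points at distance exactly r from the centre are P_1, P_2 — 2 points.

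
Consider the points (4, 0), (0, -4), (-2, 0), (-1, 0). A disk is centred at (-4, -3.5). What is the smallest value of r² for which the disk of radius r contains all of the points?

The required radius is the distance from (-4, -3.5) to the farthest point.
Squared distances: 76.25, 16.25, 16.25, 21.25.
Maximum is 76.25, attained at (4, 0).

76.25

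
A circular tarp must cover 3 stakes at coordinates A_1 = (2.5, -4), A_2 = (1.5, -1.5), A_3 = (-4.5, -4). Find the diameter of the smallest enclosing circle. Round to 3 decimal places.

Side lengths²: A_1A_2² = 7.25, A_1A_3² = 49, A_2A_3² = 42.25.
Since A_1A_3² = 49 < 42.25 + 7.25 = 49.5, the triangle is acute, so the smallest enclosing circle is the circumcircle.
Circumcentre = (-1, -3.95), r² = 12.2525.
Diameter = 2r = 2√(12.2525) ≈ 7.001.

7.001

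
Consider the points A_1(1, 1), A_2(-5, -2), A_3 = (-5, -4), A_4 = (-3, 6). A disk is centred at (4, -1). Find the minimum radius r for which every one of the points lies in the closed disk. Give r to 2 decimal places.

The required radius is the distance from (4, -1) to the farthest point.
Squared distances: 13, 82, 90, 98.
Maximum is 98, attained at A_4.
r = √98 ≈ 9.90.

9.90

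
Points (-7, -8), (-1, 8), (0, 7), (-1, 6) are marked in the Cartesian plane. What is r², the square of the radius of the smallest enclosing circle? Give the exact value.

73

The minimum enclosing circle of a finite set is fixed by two of the points (as a diameter) or three (as a circumcircle).
The farthest pair is (-7, -8)–(-1, 8) with squared distance 292. The circle on this segment as diameter has centre (-4, 0) and r² = 292/4 = 73.
Check (0, 7): distance² to centre = 65 ≤ 73, so it lies inside.
All remaining points lie in this disk, and no smaller disk contains both endpoints, so this is the minimum enclosing circle.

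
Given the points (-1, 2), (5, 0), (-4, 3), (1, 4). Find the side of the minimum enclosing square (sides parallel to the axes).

9

The bounding box has width 9 and height 4.
An axis-aligned square enclosing the set must have side ≥ max(width, height).
So the minimum side is max(9, 4) = 9.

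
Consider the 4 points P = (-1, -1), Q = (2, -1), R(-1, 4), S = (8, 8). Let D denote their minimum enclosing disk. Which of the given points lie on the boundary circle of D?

The minimum enclosing circle of a finite set is fixed by two of the points (as a diameter) or three (as a circumcircle).
The farthest pair is P–S with squared distance 162. The circle on this segment as diameter has centre (3.5, 3.5) and r² = 162/4 = 40.5.
Check Q: distance² to centre = 22.5 ≤ 40.5, so it lies inside.
All remaining points lie in this disk, and no smaller disk contains both endpoints, so this is the minimum enclosing circle.
The points at distance exactly r from the centre are P, S — 2 points.

P, S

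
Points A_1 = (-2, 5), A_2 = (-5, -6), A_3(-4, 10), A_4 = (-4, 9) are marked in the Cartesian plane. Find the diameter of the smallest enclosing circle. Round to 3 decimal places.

By Welzl's lemma the MEC is supported by two points (diametrically opposite) or three points (on a circumcircle).
The farthest pair is A_2–A_3 with squared distance 257. The circle on this segment as diameter has centre (-4.5, 2) and r² = 257/4 = 64.25.
Check A_1: distance² to centre = 15.25 ≤ 64.25, so it lies inside.
All remaining points lie in this disk, and no smaller disk contains both endpoints, so this is the minimum enclosing circle.
Diameter = 2r = 2√(64.25) ≈ 16.031.

16.031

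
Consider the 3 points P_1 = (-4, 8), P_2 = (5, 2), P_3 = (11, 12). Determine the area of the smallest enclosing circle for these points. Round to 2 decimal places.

Side lengths²: P_1P_2² = 117, P_1P_3² = 241, P_2P_3² = 136.
Since P_1P_3² = 241 < 136 + 117 = 253, the triangle is acute, so the smallest enclosing circle is the circumcircle.
Circumcentre = (151/42, 135/14), r² = 53261/882.
Area = π·r² = π·53261/882 ≈ 189.71.

189.71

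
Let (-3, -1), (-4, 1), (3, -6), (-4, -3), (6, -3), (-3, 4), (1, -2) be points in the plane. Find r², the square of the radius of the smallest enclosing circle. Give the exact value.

A smallest enclosing disk is always determined by at most three of the input points on its boundary.
The minimum enclosing circle is determined by three boundary points: (3, -6), (6, -3), (-3, 4).
Their circumcentre is (0.625, -0.625) with r² = 34.53125.
The farthest remaining point (-4, -3) is at distance² 27.03125 ≤ 34.53125.

34.53125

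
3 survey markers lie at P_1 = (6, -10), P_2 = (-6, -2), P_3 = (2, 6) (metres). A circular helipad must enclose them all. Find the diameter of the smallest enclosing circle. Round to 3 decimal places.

16.819

Side lengths²: P_1P_2² = 208, P_1P_3² = 272, P_2P_3² = 128.
Since P_1P_3² = 272 < 208 + 128 = 336, the triangle is acute, so the smallest enclosing circle is the circumcircle.
Circumcentre = (2.4, -2.4), r² = 70.72.
Diameter = 2r = 2√(70.72) ≈ 16.819.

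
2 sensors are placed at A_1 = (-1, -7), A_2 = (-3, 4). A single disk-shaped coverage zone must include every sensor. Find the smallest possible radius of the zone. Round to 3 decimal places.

5.590

The smallest circle enclosing two points has them as diameter endpoints.
Centre = midpoint = (-2, -1.5); r² = |A_1A_2|²/4 = 125/4 = 31.25.
r = √(31.25) ≈ 5.590.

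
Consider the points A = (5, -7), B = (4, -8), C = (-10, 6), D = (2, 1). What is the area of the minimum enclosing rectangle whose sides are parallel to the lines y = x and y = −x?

In coordinates u = x + y, v = x − y the rectangle is axis-aligned; the map (x,y)→(u,v) scales areas by 2.
u-values: -2, -4, -4, 3; range = 3 − (-4) = 7.
v-values: 12, 12, -16, 1; range = 12 − (-16) = 28.
Area = (7 × 28) / 2 = 98.

98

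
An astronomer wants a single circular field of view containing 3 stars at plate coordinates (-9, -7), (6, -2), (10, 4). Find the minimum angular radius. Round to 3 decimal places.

10.977

Call the three points A, B, C in the order given.
Side lengths²: AB² = 250, AC² = 482, BC² = 52.
Since AC² = 482 ≥ 250 + 52 = 302, the angle opposite AC is not acute, so the smallest enclosing circle has AC as diameter.
Centre = midpoint of AC = (0.5, -1.5), r² = 482/4 = 120.5.
r = √(120.5) ≈ 10.977.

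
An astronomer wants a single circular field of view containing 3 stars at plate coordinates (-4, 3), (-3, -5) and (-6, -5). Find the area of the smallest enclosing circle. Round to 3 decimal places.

54.242

Call the three points A, B, C in the order given.
Side lengths²: AB² = 65, AC² = 68, BC² = 9.
Since AC² = 68 < 65 + 9 = 74, the triangle is acute, so the smallest enclosing circle is the circumcircle.
Circumcentre = (-4.5, -1.125), r² = 17.265625.
Area = π·r² = π·17.265625 ≈ 54.242.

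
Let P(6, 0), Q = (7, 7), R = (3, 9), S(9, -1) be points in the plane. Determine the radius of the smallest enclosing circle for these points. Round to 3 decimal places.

5.831

The farthest pair is R–S with squared distance 136. The circle on this segment as diameter has centre (6, 4) and r² = 136/4 = 34.
Check P: distance² to centre = 16 ≤ 34, so it lies inside.
All remaining points lie in this disk, and no smaller disk contains both endpoints, so this is the minimum enclosing circle.
r = √34 ≈ 5.831.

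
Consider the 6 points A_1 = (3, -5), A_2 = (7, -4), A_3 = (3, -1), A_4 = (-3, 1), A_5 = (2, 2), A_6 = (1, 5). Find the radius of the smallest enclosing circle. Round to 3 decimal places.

5.701

A smallest enclosing disk is always determined by at most three of the input points on its boundary.
The minimum enclosing circle is determined by three boundary points: A_2, A_4, A_6.
Their circumcentre is (2.5, -0.5) with r² = 32.5.
The farthest remaining point A_1 is at distance² 20.5 ≤ 32.5.
r = √(32.5) ≈ 5.701.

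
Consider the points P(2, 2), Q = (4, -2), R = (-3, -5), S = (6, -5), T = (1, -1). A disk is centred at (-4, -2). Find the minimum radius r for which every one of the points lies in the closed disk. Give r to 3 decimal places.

10.440

The required radius is the distance from (-4, -2) to the farthest point.
Squared distances: 52, 64, 10, 109, 26.
Maximum is 109, attained at S.
r = √109 ≈ 10.440.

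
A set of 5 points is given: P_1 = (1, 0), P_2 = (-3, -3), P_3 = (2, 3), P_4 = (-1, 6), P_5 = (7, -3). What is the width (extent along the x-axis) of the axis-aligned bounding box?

10

max x = 7, min x = -3, so width = 10.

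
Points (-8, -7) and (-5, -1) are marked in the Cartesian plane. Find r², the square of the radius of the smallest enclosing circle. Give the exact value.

11.25

The smallest circle enclosing two points has them as diameter endpoints.
Centre = midpoint = (-6.5, -4); r² = |(-8, -7)−(-5, -1)|²/4 = 45/4 = 11.25.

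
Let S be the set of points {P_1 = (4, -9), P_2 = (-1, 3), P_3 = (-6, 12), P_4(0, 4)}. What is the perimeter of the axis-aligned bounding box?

62

Width = max x − min x = 4 − (-6) = 10.
Height = max y − min y = 12 − (-9) = 21.
Perimeter = 2(10 + 21) = 62.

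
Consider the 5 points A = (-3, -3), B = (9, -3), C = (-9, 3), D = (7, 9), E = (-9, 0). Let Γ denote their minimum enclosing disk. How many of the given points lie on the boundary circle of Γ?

The minimum enclosing circle is determined by three boundary points: B, D, E.
Their circumcentre is (19/35, 123/70) with r² = 461353/4900.
The farthest remaining point C is at distance² 453793/4900 ≤ 461353/4900.
The points at distance exactly r from the centre are B, D, E — 3 points.

3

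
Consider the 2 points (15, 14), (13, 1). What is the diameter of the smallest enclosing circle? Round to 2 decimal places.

13.15

The smallest circle enclosing two points has them as diameter endpoints.
Centre = midpoint = (14, 7.5); r² = |(15, 14)−(13, 1)|²/4 = 173/4 = 43.25.
Diameter = 2r = 2√(43.25) ≈ 13.15.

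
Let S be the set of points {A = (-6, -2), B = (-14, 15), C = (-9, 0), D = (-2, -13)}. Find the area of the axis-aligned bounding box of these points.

x ranges over [-14, -2], width 12.
y ranges over [-13, 15], height 28.
Area = 12 × 28 = 336.

336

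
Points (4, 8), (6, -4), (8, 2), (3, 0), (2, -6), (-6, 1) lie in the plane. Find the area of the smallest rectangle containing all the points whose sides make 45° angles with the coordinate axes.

144.5

In coordinates u = x + y, v = x − y the rectangle is axis-aligned; the map (x,y)→(u,v) scales areas by 2.
u-values: 12, 2, 10, 3, -4, -5; range = 12 − (-5) = 17.
v-values: -4, 10, 6, 3, 8, -7; range = 10 − (-7) = 17.
Area = (17 × 17) / 2 = 144.5.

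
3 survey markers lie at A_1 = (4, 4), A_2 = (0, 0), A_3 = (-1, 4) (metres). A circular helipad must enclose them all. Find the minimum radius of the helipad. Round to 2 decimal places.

2.92

Side lengths²: A_1A_2² = 32, A_1A_3² = 25, A_2A_3² = 17.
Since A_1A_2² = 32 < 25 + 17 = 42, the triangle is acute, so the smallest enclosing circle is the circumcircle.
Circumcentre = (1.5, 2.5), r² = 8.5.
r = √(8.5) ≈ 2.92.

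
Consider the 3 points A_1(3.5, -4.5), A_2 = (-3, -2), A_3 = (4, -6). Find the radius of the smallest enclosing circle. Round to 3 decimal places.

Side lengths²: A_1A_2² = 48.5, A_1A_3² = 2.5, A_2A_3² = 65.
Since A_2A_3² = 65 ≥ 48.5 + 2.5 = 51, the angle opposite A_2A_3 is not acute, so the smallest enclosing circle has A_2A_3 as diameter.
Centre = midpoint of A_2A_3 = (0.5, -4), r² = 65/4 = 16.25.
r = √(16.25) ≈ 4.031.

4.031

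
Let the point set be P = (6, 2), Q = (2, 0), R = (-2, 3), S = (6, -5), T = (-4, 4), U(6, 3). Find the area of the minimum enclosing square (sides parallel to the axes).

The bounding box has width 10 and height 9.
An axis-aligned square enclosing the set must have side ≥ max(width, height).
So the minimum side is max(10, 9) = 10.
Area = 10² = 100.

100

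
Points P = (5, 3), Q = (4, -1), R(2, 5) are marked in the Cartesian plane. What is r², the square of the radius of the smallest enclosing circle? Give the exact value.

Side lengths²: PQ² = 17, PR² = 13, QR² = 40.
Since QR² = 40 ≥ 17 + 13 = 30, the angle opposite QR is not acute, so the smallest enclosing circle has QR as diameter.
Centre = midpoint of QR = (3, 2), r² = 40/4 = 10.

10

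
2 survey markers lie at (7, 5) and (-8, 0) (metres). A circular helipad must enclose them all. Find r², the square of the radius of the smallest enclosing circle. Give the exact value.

62.5

The smallest circle enclosing two points has them as diameter endpoints.
Centre = midpoint = (-0.5, 2.5); r² = |(7, 5)−(-8, 0)|²/4 = 250/4 = 62.5.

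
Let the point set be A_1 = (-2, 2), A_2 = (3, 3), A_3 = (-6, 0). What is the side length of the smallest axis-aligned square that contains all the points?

9

The bounding box has width 9 and height 3.
An axis-aligned square enclosing the set must have side ≥ max(width, height).
So the minimum side is max(9, 3) = 9.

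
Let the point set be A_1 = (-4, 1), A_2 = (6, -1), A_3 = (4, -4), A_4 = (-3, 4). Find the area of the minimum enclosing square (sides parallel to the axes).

The bounding box has width 10 and height 8.
An axis-aligned square enclosing the set must have side ≥ max(width, height).
So the minimum side is max(10, 8) = 10.
Area = 10² = 100.

100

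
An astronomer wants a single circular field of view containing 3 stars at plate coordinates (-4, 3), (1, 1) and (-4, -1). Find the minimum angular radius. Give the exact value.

Call the three points A, B, C in the order given.
Side lengths²: AB² = 29, AC² = 16, BC² = 29.
Since BC² = 29 < 29 + 16 = 45, the triangle is acute, so the smallest enclosing circle is the circumcircle.
Circumcentre = (-1.9, 1), r² = 8.41.
r = √(8.41) = 2.9.

2.9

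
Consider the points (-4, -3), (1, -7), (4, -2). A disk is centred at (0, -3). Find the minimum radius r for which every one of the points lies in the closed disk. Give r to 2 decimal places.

4.12

The required radius is the distance from (0, -3) to the farthest point.
Squared distances: 16, 17, 17.
Maximum is 17, attained at (1, -7).
r = √17 ≈ 4.12.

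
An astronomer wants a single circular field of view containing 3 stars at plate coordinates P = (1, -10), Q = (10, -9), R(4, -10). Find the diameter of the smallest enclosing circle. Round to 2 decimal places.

9.06

Side lengths²: PQ² = 82, PR² = 9, QR² = 37.
Since PQ² = 82 ≥ 37 + 9 = 46, the angle opposite PQ is not acute, so the smallest enclosing circle has PQ as diameter.
Centre = midpoint of PQ = (5.5, -9.5), r² = 82/4 = 20.5.
Diameter = 2r = 2√(20.5) ≈ 9.06.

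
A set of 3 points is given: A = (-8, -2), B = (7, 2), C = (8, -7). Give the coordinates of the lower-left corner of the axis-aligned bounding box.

x-range [-8, 8], y-range [-7, 2].
The lower-left corner is (-8, -7).

(-8, -7)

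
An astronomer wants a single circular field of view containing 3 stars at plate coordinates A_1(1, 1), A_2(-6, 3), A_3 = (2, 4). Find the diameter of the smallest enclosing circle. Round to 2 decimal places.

8.06

Side lengths²: A_1A_2² = 53, A_1A_3² = 10, A_2A_3² = 65.
Since A_2A_3² = 65 ≥ 53 + 10 = 63, the angle opposite A_2A_3 is not acute, so the smallest enclosing circle has A_2A_3 as diameter.
Centre = midpoint of A_2A_3 = (-2, 3.5), r² = 65/4 = 16.25.
Diameter = 2r = 2√(16.25) ≈ 8.06.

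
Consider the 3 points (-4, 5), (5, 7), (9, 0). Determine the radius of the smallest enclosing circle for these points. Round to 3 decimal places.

6.964

Call the three points A, B, C in the order given.
Side lengths²: AB² = 85, AC² = 194, BC² = 65.
Since AC² = 194 ≥ 85 + 65 = 150, the angle opposite AC is not acute, so the smallest enclosing circle has AC as diameter.
Centre = midpoint of AC = (2.5, 2.5), r² = 194/4 = 48.5.
r = √(48.5) ≈ 6.964.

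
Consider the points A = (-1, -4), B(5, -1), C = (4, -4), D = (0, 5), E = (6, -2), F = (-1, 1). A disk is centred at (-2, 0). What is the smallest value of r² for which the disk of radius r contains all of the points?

68

The required radius is the distance from (-2, 0) to the farthest point.
Squared distances: 17, 50, 52, 29, 68, 2.
Maximum is 68, attained at E.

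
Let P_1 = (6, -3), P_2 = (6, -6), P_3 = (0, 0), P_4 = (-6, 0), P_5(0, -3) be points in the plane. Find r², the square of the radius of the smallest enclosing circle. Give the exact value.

45

A smallest enclosing disk is always determined by at most three of the input points on its boundary.
The farthest pair is P_2–P_4 with squared distance 180. The circle on this segment as diameter has centre (0, -3) and r² = 180/4 = 45.
Check P_1: distance² to centre = 36 ≤ 45, so it lies inside.
All remaining points lie in this disk, and no smaller disk contains both endpoints, so this is the minimum enclosing circle.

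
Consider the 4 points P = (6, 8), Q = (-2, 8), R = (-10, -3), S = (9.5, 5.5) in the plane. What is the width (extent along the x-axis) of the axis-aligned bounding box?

19.5

max x = 9.5, min x = -10, so width = 19.5.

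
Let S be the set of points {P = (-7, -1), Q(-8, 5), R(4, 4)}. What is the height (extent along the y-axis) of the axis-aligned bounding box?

6

max y = 5, min y = -1, so height = 6.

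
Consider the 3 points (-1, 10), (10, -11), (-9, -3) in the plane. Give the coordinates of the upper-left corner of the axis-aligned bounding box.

(-9, 10)

x-range [-9, 10], y-range [-11, 10].
The upper-left corner is (-9, 10).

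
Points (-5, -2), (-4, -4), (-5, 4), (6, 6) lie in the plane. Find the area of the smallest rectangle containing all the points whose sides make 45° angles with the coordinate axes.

90

In coordinates u = x + y, v = x − y the rectangle is axis-aligned; the map (x,y)→(u,v) scales areas by 2.
u-values: -7, -8, -1, 12; range = 12 − (-8) = 20.
v-values: -3, 0, -9, 0; range = 0 − (-9) = 9.
Area = (20 × 9) / 2 = 90.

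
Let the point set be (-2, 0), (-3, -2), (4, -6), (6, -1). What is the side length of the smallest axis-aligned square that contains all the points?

9

The bounding box has width 9 and height 6.
An axis-aligned square enclosing the set must have side ≥ max(width, height).
So the minimum side is max(9, 6) = 9.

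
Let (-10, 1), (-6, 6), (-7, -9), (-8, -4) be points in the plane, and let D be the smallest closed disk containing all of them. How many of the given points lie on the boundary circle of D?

By Welzl's lemma the MEC is supported by two points (diametrically opposite) or three points (on a circumcircle).
The farthest pair is (-6, 6)–(-7, -9) with squared distance 226. The circle on this segment as diameter has centre (-6.5, -1.5) and r² = 226/4 = 56.5.
Check (-10, 1): distance² to centre = 18.5 ≤ 56.5, so it lies inside.
All remaining points lie in this disk, and no smaller disk contains both endpoints, so this is the minimum enclosing circle.
The points at distance exactly r from the centre are (-6, 6), (-7, -9) — 2 points.

2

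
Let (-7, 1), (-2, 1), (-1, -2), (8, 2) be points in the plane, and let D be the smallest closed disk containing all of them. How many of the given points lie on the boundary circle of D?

2

A smallest enclosing disk is always determined by at most three of the input points on its boundary.
The farthest pair is (-7, 1)–(8, 2) with squared distance 226. The circle on this segment as diameter has centre (0.5, 1.5) and r² = 226/4 = 56.5.
Check (-2, 1): distance² to centre = 6.5 ≤ 56.5, so it lies inside.
All remaining points lie in this disk, and no smaller disk contains both endpoints, so this is the minimum enclosing circle.
The points at distance exactly r from the centre are (-7, 1), (8, 2) — 2 points.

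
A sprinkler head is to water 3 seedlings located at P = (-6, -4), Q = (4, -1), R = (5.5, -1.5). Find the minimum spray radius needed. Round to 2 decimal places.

5.88

Side lengths²: PQ² = 109, PR² = 138.5, QR² = 2.5.
Since PR² = 138.5 ≥ 109 + 2.5 = 111.5, the angle opposite PR is not acute, so the smallest enclosing circle has PR as diameter.
Centre = midpoint of PR = (-0.25, -2.75), r² = 138.5/4 = 34.625.
r = √(34.625) ≈ 5.88.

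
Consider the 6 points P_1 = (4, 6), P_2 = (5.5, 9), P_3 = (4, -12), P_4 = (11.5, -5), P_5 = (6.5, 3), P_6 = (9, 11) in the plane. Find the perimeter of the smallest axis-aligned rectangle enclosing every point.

Width = max x − min x = 11.5 − 4 = 7.5.
Height = max y − min y = 11 − (-12) = 23.
Perimeter = 2(7.5 + 23) = 61.

61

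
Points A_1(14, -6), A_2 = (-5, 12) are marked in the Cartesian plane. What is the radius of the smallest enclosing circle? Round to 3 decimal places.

The smallest circle enclosing two points has them as diameter endpoints.
Centre = midpoint = (4.5, 3); r² = |A_1A_2|²/4 = 685/4 = 171.25.
r = √(171.25) ≈ 13.086.

13.086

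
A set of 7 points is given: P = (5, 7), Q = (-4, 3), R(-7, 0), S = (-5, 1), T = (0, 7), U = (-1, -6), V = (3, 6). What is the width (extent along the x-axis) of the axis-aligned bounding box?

12

max x = 5, min x = -7, so width = 12.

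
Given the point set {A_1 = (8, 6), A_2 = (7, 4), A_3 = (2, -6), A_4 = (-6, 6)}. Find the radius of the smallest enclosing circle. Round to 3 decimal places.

8.062

By Welzl's lemma the MEC is supported by two points (diametrically opposite) or three points (on a circumcircle).
The minimum enclosing circle is determined by three boundary points: A_1, A_3, A_4.
Their circumcentre is (1, 2) with r² = 65.
The farthest remaining point A_2 is at distance² 40 ≤ 65.
r = √65 ≈ 8.062.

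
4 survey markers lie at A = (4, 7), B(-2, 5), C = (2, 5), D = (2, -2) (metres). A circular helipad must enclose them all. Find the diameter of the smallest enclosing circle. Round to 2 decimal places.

The minimum enclosing circle of a finite set is fixed by two of the points (as a diameter) or three (as a circumcircle).
The minimum enclosing circle is determined by three boundary points: A, B, D.
Their circumcentre is (2.1, 2.7) with r² = 22.1.
The farthest remaining point C is at distance² 5.3 ≤ 22.1.
Diameter = 2r = 2√(22.1) ≈ 9.40.

9.40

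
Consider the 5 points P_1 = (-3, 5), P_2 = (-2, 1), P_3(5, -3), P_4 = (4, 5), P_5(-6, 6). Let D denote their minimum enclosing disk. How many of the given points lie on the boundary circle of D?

2

By Welzl's lemma the MEC is supported by two points (diametrically opposite) or three points (on a circumcircle).
The farthest pair is P_3–P_5 with squared distance 202. The circle on this segment as diameter has centre (-0.5, 1.5) and r² = 202/4 = 50.5.
Check P_1: distance² to centre = 18.5 ≤ 50.5, so it lies inside.
All remaining points lie in this disk, and no smaller disk contains both endpoints, so this is the minimum enclosing circle.
The points at distance exactly r from the centre are P_3, P_5 — 2 points.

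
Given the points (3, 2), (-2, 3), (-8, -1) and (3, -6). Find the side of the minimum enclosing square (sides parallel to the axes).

The bounding box has width 11 and height 9.
An axis-aligned square enclosing the set must have side ≥ max(width, height).
So the minimum side is max(11, 9) = 11.

11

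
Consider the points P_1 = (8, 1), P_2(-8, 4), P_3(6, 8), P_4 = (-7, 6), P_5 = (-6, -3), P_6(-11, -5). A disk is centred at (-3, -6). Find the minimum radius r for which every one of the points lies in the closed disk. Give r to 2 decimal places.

The required radius is the distance from (-3, -6) to the farthest point.
Squared distances: 170, 125, 277, 160, 18, 65.
Maximum is 277, attained at P_3.
r = √277 ≈ 16.64.

16.64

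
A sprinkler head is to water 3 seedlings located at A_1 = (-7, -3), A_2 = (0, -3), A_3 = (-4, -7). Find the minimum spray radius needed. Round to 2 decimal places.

3.54

Side lengths²: A_1A_2² = 49, A_1A_3² = 25, A_2A_3² = 32.
Since A_1A_2² = 49 < 32 + 25 = 57, the triangle is acute, so the smallest enclosing circle is the circumcircle.
Circumcentre = (-3.5, -3.5), r² = 12.5.
r = √(12.5) ≈ 3.54.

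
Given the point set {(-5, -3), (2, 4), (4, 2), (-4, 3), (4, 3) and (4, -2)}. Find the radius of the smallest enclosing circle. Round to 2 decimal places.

A smallest enclosing disk is always determined by at most three of the input points on its boundary.
The farthest pair is (-5, -3)–(4, 3) with squared distance 117. The circle on this segment as diameter has centre (-0.5, 0) and r² = 117/4 = 29.25.
Check (2, 4): distance² to centre = 22.25 ≤ 29.25, so it lies inside.
All remaining points lie in this disk, and no smaller disk contains both endpoints, so this is the minimum enclosing circle.
r = √(29.25) ≈ 5.41.

5.41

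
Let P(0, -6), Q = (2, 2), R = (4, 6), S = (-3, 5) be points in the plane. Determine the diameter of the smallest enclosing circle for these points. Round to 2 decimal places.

12.75

The minimum enclosing circle is determined by three boundary points: P, R, S.
Their circumcentre is (1.25, 0.25) with r² = 40.625.
The farthest remaining point Q is at distance² 3.625 ≤ 40.625.
Diameter = 2r = 2√(40.625) ≈ 12.75.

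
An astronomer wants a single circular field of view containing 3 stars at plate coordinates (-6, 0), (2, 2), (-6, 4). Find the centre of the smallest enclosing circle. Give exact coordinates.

Call the three points A, B, C in the order given.
Side lengths²: AB² = 68, AC² = 16, BC² = 68.
Since BC² = 68 < 68 + 16 = 84, the triangle is acute, so the smallest enclosing circle is the circumcircle.
Circumcentre = (-2.25, 2), r² = 18.0625.
Centre = (-2.25, 2).

(-2.25, 2)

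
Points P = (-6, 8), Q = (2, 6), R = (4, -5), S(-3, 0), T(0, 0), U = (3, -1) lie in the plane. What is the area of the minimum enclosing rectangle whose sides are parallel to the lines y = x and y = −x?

126.5

In coordinates u = x + y, v = x − y the rectangle is axis-aligned; the map (x,y)→(u,v) scales areas by 2.
u-values: 2, 8, -1, -3, 0, 2; range = 8 − (-3) = 11.
v-values: -14, -4, 9, -3, 0, 4; range = 9 − (-14) = 23.
Area = (11 × 23) / 2 = 126.5.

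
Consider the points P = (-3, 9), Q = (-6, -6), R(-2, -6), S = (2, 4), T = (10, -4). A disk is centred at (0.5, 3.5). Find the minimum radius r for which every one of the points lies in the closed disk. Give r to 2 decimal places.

The required radius is the distance from (0.5, 3.5) to the farthest point.
Squared distances: 42.5, 132.5, 96.5, 2.5, 146.5.
Maximum is 146.5, attained at T.
r = √(146.5) ≈ 12.10.

12.10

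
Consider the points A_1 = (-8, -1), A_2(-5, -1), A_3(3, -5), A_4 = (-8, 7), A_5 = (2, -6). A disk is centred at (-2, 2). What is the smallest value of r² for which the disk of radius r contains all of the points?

80

The required radius is the distance from (-2, 2) to the farthest point.
Squared distances: 45, 18, 74, 61, 80.
Maximum is 80, attained at A_5.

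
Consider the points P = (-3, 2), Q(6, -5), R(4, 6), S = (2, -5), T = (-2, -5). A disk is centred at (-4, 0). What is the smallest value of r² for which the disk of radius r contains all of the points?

125

The required radius is the distance from (-4, 0) to the farthest point.
Squared distances: 5, 125, 100, 61, 29.
Maximum is 125, attained at Q.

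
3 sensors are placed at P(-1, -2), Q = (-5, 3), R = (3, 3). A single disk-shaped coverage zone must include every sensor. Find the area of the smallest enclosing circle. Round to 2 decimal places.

52.81

Side lengths²: PQ² = 41, PR² = 41, QR² = 64.
Since QR² = 64 < 41 + 41 = 82, the triangle is acute, so the smallest enclosing circle is the circumcircle.
Circumcentre = (-1, 2.1), r² = 16.81.
Area = π·r² = π·16.81 ≈ 52.81.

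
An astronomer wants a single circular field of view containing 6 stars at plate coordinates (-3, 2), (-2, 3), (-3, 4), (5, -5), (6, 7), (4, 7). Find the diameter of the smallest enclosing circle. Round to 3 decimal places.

13.101

By Welzl's lemma the MEC is supported by two points (diametrically opposite) or three points (on a circumcircle).
The minimum enclosing circle is determined by three boundary points: (-3, 4), (5, -5), (6, 7).
Their circumcentre is (41/14, 17/14) with r² = 4205/98.
The farthest remaining point (-3, 2) is at distance² 3505/98 ≤ 4205/98.
Diameter = 2r = 2√(4205/98) ≈ 13.101.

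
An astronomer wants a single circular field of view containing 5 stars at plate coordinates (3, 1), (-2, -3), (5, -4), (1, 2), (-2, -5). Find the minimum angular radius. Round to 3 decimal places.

4.221

The minimum enclosing circle of a finite set is fixed by two of the points (as a diameter) or three (as a circumcircle).
The minimum enclosing circle is determined by three boundary points: (5, -4), (1, 2), (-2, -5).
Their circumcentre is (27/23, -51/23) with r² = 9425/529.
The farthest remaining point (3, 1) is at distance² 7240/529 ≤ 9425/529.
r = √(9425/529) ≈ 4.221.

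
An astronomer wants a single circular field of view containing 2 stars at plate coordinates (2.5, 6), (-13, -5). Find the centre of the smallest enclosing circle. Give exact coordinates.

The smallest circle enclosing two points has them as diameter endpoints.
Centre = midpoint = (-5.25, 0.5); r² = |(2.5, 6)−(-13, -5)|²/4 = 361.25/4 = 90.3125.
Centre = (-5.25, 0.5).

(-5.25, 0.5)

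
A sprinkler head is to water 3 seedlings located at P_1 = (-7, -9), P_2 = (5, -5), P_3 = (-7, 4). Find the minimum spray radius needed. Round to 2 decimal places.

7.91

Side lengths²: P_1P_2² = 160, P_1P_3² = 169, P_2P_3² = 225.
Since P_2P_3² = 225 < 169 + 160 = 329, the triangle is acute, so the smallest enclosing circle is the circumcircle.
Circumcentre = (-2.5, -2.5), r² = 62.5.
r = √(62.5) ≈ 7.91.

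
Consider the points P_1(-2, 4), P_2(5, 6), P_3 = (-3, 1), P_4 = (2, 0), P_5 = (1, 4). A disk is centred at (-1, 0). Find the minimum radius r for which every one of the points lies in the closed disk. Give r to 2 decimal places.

The required radius is the distance from (-1, 0) to the farthest point.
Squared distances: 17, 72, 5, 9, 20.
Maximum is 72, attained at P_2.
r = √72 ≈ 8.49.

8.49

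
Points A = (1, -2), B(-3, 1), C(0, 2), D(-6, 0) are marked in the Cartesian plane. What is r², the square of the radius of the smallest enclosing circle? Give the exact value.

4505/338

The minimum enclosing circle of a finite set is fixed by two of the points (as a diameter) or three (as a circumcircle).
The minimum enclosing circle is determined by three boundary points: A, C, D.
Their circumcentre is (-63/26, -19/26) with r² = 4505/338.
The farthest remaining point B is at distance² 1125/338 ≤ 4505/338.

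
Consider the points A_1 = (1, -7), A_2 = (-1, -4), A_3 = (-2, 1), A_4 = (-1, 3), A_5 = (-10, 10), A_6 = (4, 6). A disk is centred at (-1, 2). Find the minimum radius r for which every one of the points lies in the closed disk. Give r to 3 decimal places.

The required radius is the distance from (-1, 2) to the farthest point.
Squared distances: 85, 36, 2, 1, 145, 41.
Maximum is 145, attained at A_5.
r = √145 ≈ 12.042.

12.042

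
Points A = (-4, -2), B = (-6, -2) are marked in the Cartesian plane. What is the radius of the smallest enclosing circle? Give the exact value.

1

The smallest circle enclosing two points has them as diameter endpoints.
Centre = midpoint = (-5, -2); r² = |AB|²/4 = 4/4 = 1.
r = √1 = 1.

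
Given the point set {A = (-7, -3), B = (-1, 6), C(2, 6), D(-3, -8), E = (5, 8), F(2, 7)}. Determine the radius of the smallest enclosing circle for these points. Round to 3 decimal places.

8.944

The farthest pair is D–E with squared distance 320. The circle on this segment as diameter has centre (1, 0) and r² = 320/4 = 80.
Check A: distance² to centre = 73 ≤ 80, so it lies inside.
All remaining points lie in this disk, and no smaller disk contains both endpoints, so this is the minimum enclosing circle.
r = √80 ≈ 8.944.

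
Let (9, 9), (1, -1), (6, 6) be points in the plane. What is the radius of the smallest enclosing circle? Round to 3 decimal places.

6.403

Call the three points A, B, C in the order given.
Side lengths²: AB² = 164, AC² = 18, BC² = 74.
Since AB² = 164 ≥ 74 + 18 = 92, the angle opposite AB is not acute, so the smallest enclosing circle has AB as diameter.
Centre = midpoint of AB = (5, 4), r² = 164/4 = 41.
r = √41 ≈ 6.403.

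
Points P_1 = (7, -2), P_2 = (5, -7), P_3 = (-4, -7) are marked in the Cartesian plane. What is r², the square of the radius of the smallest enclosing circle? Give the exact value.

36.5

Side lengths²: P_1P_2² = 29, P_1P_3² = 146, P_2P_3² = 81.
Since P_1P_3² = 146 ≥ 81 + 29 = 110, the angle opposite P_1P_3 is not acute, so the smallest enclosing circle has P_1P_3 as diameter.
Centre = midpoint of P_1P_3 = (1.5, -4.5), r² = 146/4 = 36.5.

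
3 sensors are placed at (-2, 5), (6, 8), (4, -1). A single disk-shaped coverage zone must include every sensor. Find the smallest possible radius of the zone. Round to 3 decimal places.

5.064

Call the three points A, B, C in the order given.
Side lengths²: AB² = 73, AC² = 72, BC² = 85.
Since BC² = 85 < 73 + 72 = 145, the triangle is acute, so the smallest enclosing circle is the circumcircle.
Circumcentre = (65/22, 87/22), r² = 6205/242.
r = √(6205/242) ≈ 5.064.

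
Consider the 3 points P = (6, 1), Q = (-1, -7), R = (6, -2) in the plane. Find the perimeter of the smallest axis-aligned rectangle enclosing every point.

30

Width = max x − min x = 6 − (-1) = 7.
Height = max y − min y = 1 − (-7) = 8.
Perimeter = 2(7 + 8) = 30.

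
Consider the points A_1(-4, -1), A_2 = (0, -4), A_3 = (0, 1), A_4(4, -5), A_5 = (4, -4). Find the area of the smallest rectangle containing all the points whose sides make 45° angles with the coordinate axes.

36

In coordinates u = x + y, v = x − y the rectangle is axis-aligned; the map (x,y)→(u,v) scales areas by 2.
u-values: -5, -4, 1, -1, 0; range = 1 − (-5) = 6.
v-values: -3, 4, -1, 9, 8; range = 9 − (-3) = 12.
Area = (6 × 12) / 2 = 36.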